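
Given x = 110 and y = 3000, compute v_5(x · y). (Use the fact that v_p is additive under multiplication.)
v_5(330000) = 4

v_p(x) = 1 (factor: 110 = 5^1 · 22); v_p(y) = 3 (factor: 3000 = 5^3 · 24). Additivity: v_p(xy) = v_p(x) + v_p(y) = 1 + 3 = 4. (Direct check: xy = 330000 = 5^4 · (528).)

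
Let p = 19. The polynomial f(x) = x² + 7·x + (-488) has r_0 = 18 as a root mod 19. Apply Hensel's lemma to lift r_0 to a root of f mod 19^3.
r_2 = 5224 (mod 6859)

Hensel: r_{i+1} = r_i − f(r_i)·(f′(r_i))^{-1} mod 19^{i+2}, f′(x) = 2x + 7. Iterate:
  r_0 = 18 (mod 19)
  r_1 = 170 (mod 361)
  r_2 = 5224 (mod 6859)
Final: r = 5224 satisfies f(r) ≡ 0 mod 19^3.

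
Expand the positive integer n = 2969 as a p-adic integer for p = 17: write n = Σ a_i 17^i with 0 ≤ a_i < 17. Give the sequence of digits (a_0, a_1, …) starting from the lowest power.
(a_0, a_1, …) = (11, 4, 10)

Repeated division by 17 gives the digits low-to-high: 2969 = 11 + 4·17^1 + 10·17^2. Digit sequence: (11, 4, 10).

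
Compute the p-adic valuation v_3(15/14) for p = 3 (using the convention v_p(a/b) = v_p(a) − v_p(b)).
v_3(15/14) = 1

Factor powers of 3 from the numerator and denominator of the reduced fraction: 15 = 3^1 · 5 and 14 = 3^0 · 14. Apply v_p(a/b) = v_p(a) − v_p(b): v_3(15/14) = 1 − 0 = 1.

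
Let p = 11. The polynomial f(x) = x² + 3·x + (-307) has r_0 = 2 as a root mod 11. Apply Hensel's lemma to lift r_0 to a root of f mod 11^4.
r_3 = 3951 (mod 14641)

Hensel: r_{i+1} = r_i − f(r_i)·(f′(r_i))^{-1} mod 11^{i+2}, f′(x) = 2x + 3. Iterate:
  r_0 = 2 (mod 11)
  r_1 = 79 (mod 121)
  r_2 = 1289 (mod 1331)
  r_3 = 3951 (mod 14641)
Final: r = 3951 satisfies f(r) ≡ 0 mod 11^4.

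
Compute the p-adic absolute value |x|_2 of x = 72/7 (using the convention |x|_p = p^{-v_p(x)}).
|72/7|_2 = 1/8

Step 1 — compute v_2(x) by factoring powers of 2 out of the numerator and denominator: v_2(72/7) = 3. Step 2 — apply |x|_p = p^{-v_p(x)} = 2^{-3} = 1/8.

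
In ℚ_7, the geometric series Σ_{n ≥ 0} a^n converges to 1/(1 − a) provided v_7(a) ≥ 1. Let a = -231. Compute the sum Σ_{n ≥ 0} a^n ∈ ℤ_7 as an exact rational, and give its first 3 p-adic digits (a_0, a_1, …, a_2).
Σ a^n = 1/(1 − a) = 1/232;  first 3 digits = (1, 2, 6)

v_7(a) = 1 ≥ 1, so the series converges in ℤ_7 to 1/(1 − a) = 1/(1 − (-231)) = 1/232. Expand this rational in ℤ_7: compute digits iteratively via d_i = x_i mod 7, x_{i+1} = (x_i − d_i)/7. The first 3 digits are (1, 2, 6).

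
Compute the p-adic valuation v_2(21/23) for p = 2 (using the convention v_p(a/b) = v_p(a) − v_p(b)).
v_2(21/23) = 0

Factor powers of 2 from the numerator and denominator of the reduced fraction: 21 = 2^0 · 21 and 23 = 2^0 · 23. Apply v_p(a/b) = v_p(a) − v_p(b): v_2(21/23) = 0 − 0 = 0.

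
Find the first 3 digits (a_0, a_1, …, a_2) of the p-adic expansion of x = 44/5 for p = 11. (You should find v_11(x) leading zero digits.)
(a_0, …, a_2) = (0, 3, 2)

v_11(44/5) = 1, so a_0 = ... = a_0 = 0. Factor out: x = 11^1 · u with u = 4/5 a unit in ℤ_11. Expand u iteratively via a_{v+i} = u_i mod 11, u_{i+1} = (u_i − a_{v+i})/11:
  u_0 = 4/5;  a_1 = 3;  u_1 = (u_0 − 3)/11 = -1/5
  u_1 = -1/5;  a_2 = 2;  u_2 = (u_1 − 2)/11 = -1/5
Digits: (0, 3, 2).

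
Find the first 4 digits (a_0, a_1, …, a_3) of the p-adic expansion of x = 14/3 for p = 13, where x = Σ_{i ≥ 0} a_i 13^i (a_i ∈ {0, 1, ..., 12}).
(a_0, …, a_3) = (9, 4, 4, 4)

v_13(14/3) = 0 (numerator and denominator both coprime to 13), so x ∈ ℤ_13^×. Compute digits iteratively via a_i = x_i mod 13, x_{i+1} = (x_i − a_i)/13, with x_0 = x:
  x_0 = 14/3;  a_0 = 9;  x_1 = (x_0 − 9)/13 = -1/3
  x_1 = -1/3;  a_1 = 4;  x_2 = (x_1 − 4)/13 = -1/3
  x_2 = -1/3;  a_2 = 4;  x_3 = (x_2 − 4)/13 = -1/3
  x_3 = -1/3;  a_3 = 4;  x_4 = (x_3 − 4)/13 = -1/3
Digits: (9, 4, 4, 4).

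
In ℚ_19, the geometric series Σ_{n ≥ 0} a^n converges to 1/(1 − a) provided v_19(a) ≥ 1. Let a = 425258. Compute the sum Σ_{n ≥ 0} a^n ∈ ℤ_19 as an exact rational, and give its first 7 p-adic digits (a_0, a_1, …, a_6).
Σ a^n = 1/(1 − a) = -1/425257;  first 7 digits = (1, 0, 0, 5, 3, 0, 6)

v_19(a) = 3 ≥ 1, so the series converges in ℤ_19 to 1/(1 − a) = 1/(1 − 425258) = -1/425257. Expand this rational in ℤ_19: compute digits iteratively via d_i = x_i mod 19, x_{i+1} = (x_i − d_i)/19. The first 7 digits are (1, 0, 0, 5, 3, 0, 6).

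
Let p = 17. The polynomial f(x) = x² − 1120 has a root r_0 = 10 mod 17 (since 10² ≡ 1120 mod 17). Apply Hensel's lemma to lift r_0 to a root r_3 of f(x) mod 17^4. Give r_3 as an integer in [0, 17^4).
r_3 = 33585 (mod 83521)

Hensel's recurrence: r_{i+1} = r_i − f(r_i)·(f′(r_i))^{-1} mod 17^{i+2}, with f′(x) = 2x. Iterate:
  r_0 = 10 (mod 17)
  r_1 = 61 (mod 289)
  r_2 = 4107 (mod 4913)
  r_3 = 33585 (mod 83521)
Final: r_3 = 33585, and one checks f(r_3) ≡ 0 mod 17^4.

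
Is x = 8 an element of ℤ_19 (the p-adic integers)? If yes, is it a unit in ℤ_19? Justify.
x ∈ ℤ_19^× (unit); v_19(x) = 0

ℤ_19 = {x ∈ ℚ_19 : v_19(x) ≥ 0} and ℤ_19^× = {x ∈ ℤ_19 : v_19(x) = 0}. Here v_19(8) = v_19(num) − v_19(den) = 0; compare against these criteria.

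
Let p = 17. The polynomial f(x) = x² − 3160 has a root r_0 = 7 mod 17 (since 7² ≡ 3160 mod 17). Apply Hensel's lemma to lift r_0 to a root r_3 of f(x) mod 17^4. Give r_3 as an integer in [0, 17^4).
r_3 = 2727 (mod 83521)

Hensel's recurrence: r_{i+1} = r_i − f(r_i)·(f′(r_i))^{-1} mod 17^{i+2}, with f′(x) = 2x. Iterate:
  r_0 = 7 (mod 17)
  r_1 = 126 (mod 289)
  r_2 = 2727 (mod 4913)
  r_3 = 2727 (mod 83521)
Final: r_3 = 2727, and one checks f(r_3) ≡ 0 mod 17^4.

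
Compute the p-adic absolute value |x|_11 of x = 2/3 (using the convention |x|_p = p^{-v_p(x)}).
|2/3|_11 = 1

Step 1 — compute v_11(x) by factoring powers of 11 out of the numerator and denominator: v_11(2/3) = 0. Step 2 — apply |x|_p = p^{-v_p(x)} = 11^{0} = 1.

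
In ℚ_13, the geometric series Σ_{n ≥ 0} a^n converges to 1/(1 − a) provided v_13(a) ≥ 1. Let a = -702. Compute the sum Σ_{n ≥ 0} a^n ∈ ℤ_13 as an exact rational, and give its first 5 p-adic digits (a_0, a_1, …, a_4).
Σ a^n = 1/(1 − a) = 1/703;  first 5 digits = (1, 11, 12, 7, 10)

v_13(a) = 1 ≥ 1, so the series converges in ℤ_13 to 1/(1 − a) = 1/(1 − (-702)) = 1/703. Expand this rational in ℤ_13: compute digits iteratively via d_i = x_i mod 13, x_{i+1} = (x_i − d_i)/13. The first 5 digits are (1, 11, 12, 7, 10).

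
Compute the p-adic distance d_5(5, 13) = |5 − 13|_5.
d_5(5, 13) = 1

Step 1 — x − y = 5 − 13 = -8. Step 2 — v_5(-8) = 0 (factor: -8 = −(5^0 · 8); the sign does not affect v_p). Step 3 — |x − y|_5 = 5^{0} = 1.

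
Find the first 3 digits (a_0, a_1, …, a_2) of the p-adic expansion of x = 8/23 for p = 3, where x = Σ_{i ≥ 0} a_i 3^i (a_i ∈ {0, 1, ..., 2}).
(a_0, …, a_2) = (1, 2, 2)

v_3(8/23) = 0 (numerator and denominator both coprime to 3), so x ∈ ℤ_3^×. Compute digits iteratively via a_i = x_i mod 3, x_{i+1} = (x_i − a_i)/3, with x_0 = x:
  x_0 = 8/23;  a_0 = 1;  x_1 = (x_0 − 1)/3 = -5/23
  x_1 = -5/23;  a_1 = 2;  x_2 = (x_1 − 2)/3 = -17/23
  x_2 = -17/23;  a_2 = 2;  x_3 = (x_2 − 2)/3 = -21/23
Digits: (1, 2, 2).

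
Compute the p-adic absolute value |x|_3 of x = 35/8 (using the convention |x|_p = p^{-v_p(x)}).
|35/8|_3 = 1

Step 1 — compute v_3(x) by factoring powers of 3 out of the numerator and denominator: v_3(35/8) = 0. Step 2 — apply |x|_p = p^{-v_p(x)} = 3^{0} = 1.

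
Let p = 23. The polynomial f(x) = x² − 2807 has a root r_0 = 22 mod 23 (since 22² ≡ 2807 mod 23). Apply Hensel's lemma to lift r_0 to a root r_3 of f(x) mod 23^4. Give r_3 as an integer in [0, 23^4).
r_3 = 39858 (mod 279841)

Hensel's recurrence: r_{i+1} = r_i − f(r_i)·(f′(r_i))^{-1} mod 23^{i+2}, with f′(x) = 2x. Iterate:
  r_0 = 22 (mod 23)
  r_1 = 183 (mod 529)
  r_2 = 3357 (mod 12167)
  r_3 = 39858 (mod 279841)
Final: r_3 = 39858, and one checks f(r_3) ≡ 0 mod 23^4.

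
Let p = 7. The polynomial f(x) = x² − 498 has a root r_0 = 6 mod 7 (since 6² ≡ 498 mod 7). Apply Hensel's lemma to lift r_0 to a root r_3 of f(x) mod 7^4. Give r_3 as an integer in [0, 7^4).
r_3 = 1343 (mod 2401)

Hensel's recurrence: r_{i+1} = r_i − f(r_i)·(f′(r_i))^{-1} mod 7^{i+2}, with f′(x) = 2x. Iterate:
  r_0 = 6 (mod 7)
  r_1 = 20 (mod 49)
  r_2 = 314 (mod 343)
  r_3 = 1343 (mod 2401)
Final: r_3 = 1343, and one checks f(r_3) ≡ 0 mod 7^4.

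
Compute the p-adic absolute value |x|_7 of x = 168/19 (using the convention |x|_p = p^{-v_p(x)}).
|168/19|_7 = 1/7

Step 1 — compute v_7(x) by factoring powers of 7 out of the numerator and denominator: v_7(168/19) = 1. Step 2 — apply |x|_p = p^{-v_p(x)} = 7^{-1} = 1/7.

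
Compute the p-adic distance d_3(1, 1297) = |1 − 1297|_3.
d_3(1, 1297) = 1/81

Step 1 — x − y = 1 − 1297 = -1296. Step 2 — v_3(-1296) = 4 (factor: -1296 = −(3^4 · 16); the sign does not affect v_p). Step 3 — |x − y|_3 = 3^{-4} = 1/81.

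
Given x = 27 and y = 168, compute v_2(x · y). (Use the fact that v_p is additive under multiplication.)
v_2(4536) = 3

v_p(x) = 0 (factor: 27 = 2^0 · 27); v_p(y) = 3 (factor: 168 = 2^3 · 21). Additivity: v_p(xy) = v_p(x) + v_p(y) = 0 + 3 = 3. (Direct check: xy = 4536 = 2^3 · (567).)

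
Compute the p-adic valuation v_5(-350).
v_5(-350) = 2

v_5(n) is the largest exponent k such that 5^k divides n. Factor out: -350 = -5^2 · 14. (Sign doesn't affect v_p.) So v_5(-350) = 2.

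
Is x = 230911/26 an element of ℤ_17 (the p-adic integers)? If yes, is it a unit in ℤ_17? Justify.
x ∈ ℤ_17 but not a unit; v_17(x) = 3 > 0

ℤ_17 = {x ∈ ℚ_17 : v_17(x) ≥ 0} and ℤ_17^× = {x ∈ ℤ_17 : v_17(x) = 0}. Here v_17(230911/26) = v_17(num) − v_17(den) = 3; compare against these criteria.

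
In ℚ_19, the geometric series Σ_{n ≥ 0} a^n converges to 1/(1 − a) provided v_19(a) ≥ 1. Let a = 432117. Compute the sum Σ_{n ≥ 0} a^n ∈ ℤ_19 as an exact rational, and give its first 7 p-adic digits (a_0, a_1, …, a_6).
Σ a^n = 1/(1 − a) = -1/432116;  first 7 digits = (1, 0, 0, 6, 3, 0, 17)

v_19(a) = 3 ≥ 1, so the series converges in ℤ_19 to 1/(1 − a) = 1/(1 − 432117) = -1/432116. Expand this rational in ℤ_19: compute digits iteratively via d_i = x_i mod 19, x_{i+1} = (x_i − d_i)/19. The first 7 digits are (1, 0, 0, 6, 3, 0, 17).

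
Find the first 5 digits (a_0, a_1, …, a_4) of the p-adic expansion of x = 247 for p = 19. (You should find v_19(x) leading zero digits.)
(a_0, …, a_4) = (0, 13, 0, 0, 0)

v_19(247) = 1, so a_0 = ... = a_0 = 0. Factor out: x = 19^1 · u with u = 13 a unit in ℤ_19. Expand u iteratively via a_{v+i} = u_i mod 19, u_{i+1} = (u_i − a_{v+i})/19:
  u_0 = 13;  a_1 = 13;  u_1 = (u_0 − 13)/19 = 0
  u_1 = 0;  a_2 = 0;  u_2 = (u_1 − 0)/19 = 0
  u_2 = 0;  a_3 = 0;  u_3 = (u_2 − 0)/19 = 0
  u_3 = 0;  a_4 = 0;  u_4 = (u_3 − 0)/19 = 0
Digits: (0, 13, 0, 0, 0).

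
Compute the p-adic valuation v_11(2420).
v_11(2420) = 2

v_11(n) is the largest exponent k such that 11^k divides n. Factor out: 2420 = 11^2 · 20. (Sign doesn't affect v_p.) So v_11(2420) = 2.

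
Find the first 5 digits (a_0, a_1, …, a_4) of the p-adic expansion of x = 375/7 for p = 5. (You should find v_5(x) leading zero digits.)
(a_0, …, a_4) = (0, 0, 0, 4, 0)

v_5(375/7) = 3, so a_0 = ... = a_2 = 0. Factor out: x = 5^3 · u with u = 3/7 a unit in ℤ_5. Expand u iteratively via a_{v+i} = u_i mod 5, u_{i+1} = (u_i − a_{v+i})/5:
  u_0 = 3/7;  a_3 = 4;  u_1 = (u_0 − 4)/5 = -5/7
  u_1 = -5/7;  a_4 = 0;  u_2 = (u_1 − 0)/5 = -1/7
Digits: (0, 0, 0, 4, 0).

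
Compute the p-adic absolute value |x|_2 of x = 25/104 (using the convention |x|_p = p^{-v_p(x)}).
|25/104|_2 = 8

Step 1 — compute v_2(x) by factoring powers of 2 out of the numerator and denominator: v_2(25/104) = -3. Step 2 — apply |x|_p = p^{-v_p(x)} = 2^{3} = 8.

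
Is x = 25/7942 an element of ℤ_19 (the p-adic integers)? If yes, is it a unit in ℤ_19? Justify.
x ∉ ℤ_19 (v_19(x) = -2 < 0)

ℤ_19 = {x ∈ ℚ_19 : v_19(x) ≥ 0} and ℤ_19^× = {x ∈ ℤ_19 : v_19(x) = 0}. Here v_19(25/7942) = v_19(num) − v_19(den) = -2; compare against these criteria.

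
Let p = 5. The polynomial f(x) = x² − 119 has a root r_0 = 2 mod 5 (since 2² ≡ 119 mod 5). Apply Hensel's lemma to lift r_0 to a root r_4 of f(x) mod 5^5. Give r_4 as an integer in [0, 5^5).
r_4 = 1287 (mod 3125)

Hensel's recurrence: r_{i+1} = r_i − f(r_i)·(f′(r_i))^{-1} mod 5^{i+2}, with f′(x) = 2x. Iterate:
  r_0 = 2 (mod 5)
  r_1 = 12 (mod 25)
  r_2 = 37 (mod 125)
  r_3 = 37 (mod 625)
  r_4 = 1287 (mod 3125)
Final: r_4 = 1287, and one checks f(r_4) ≡ 0 mod 5^5.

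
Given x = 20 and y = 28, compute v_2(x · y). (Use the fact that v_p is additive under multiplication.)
v_2(560) = 4

v_p(x) = 2 (factor: 20 = 2^2 · 5); v_p(y) = 2 (factor: 28 = 2^2 · 7). Additivity: v_p(xy) = v_p(x) + v_p(y) = 2 + 2 = 4. (Direct check: xy = 560 = 2^4 · (35).)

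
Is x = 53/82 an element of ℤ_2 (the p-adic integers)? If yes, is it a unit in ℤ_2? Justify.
x ∉ ℤ_2 (v_2(x) = -1 < 0)

ℤ_2 = {x ∈ ℚ_2 : v_2(x) ≥ 0} and ℤ_2^× = {x ∈ ℤ_2 : v_2(x) = 0}. Here v_2(53/82) = v_2(num) − v_2(den) = -1; compare against these criteria.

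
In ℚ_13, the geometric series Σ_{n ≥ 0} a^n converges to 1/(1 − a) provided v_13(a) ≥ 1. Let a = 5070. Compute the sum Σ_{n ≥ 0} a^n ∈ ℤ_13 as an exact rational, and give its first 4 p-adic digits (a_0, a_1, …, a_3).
Σ a^n = 1/(1 − a) = -1/5069;  first 4 digits = (1, 0, 4, 2)

v_13(a) = 2 ≥ 1, so the series converges in ℤ_13 to 1/(1 − a) = 1/(1 − 5070) = -1/5069. Expand this rational in ℤ_13: compute digits iteratively via d_i = x_i mod 13, x_{i+1} = (x_i − d_i)/13. The first 4 digits are (1, 0, 4, 2).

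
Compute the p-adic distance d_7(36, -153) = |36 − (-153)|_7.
d_7(36, -153) = 1/7

Step 1 — x − y = 36 − (-153) = 189. Step 2 — v_7(189) = 1 (factor: 189 = (7^1 · 27); the sign does not affect v_p). Step 3 — |x − y|_7 = 7^{-1} = 1/7.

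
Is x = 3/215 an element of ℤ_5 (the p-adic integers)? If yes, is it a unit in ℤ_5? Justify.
x ∉ ℤ_5 (v_5(x) = -1 < 0)

ℤ_5 = {x ∈ ℚ_5 : v_5(x) ≥ 0} and ℤ_5^× = {x ∈ ℤ_5 : v_5(x) = 0}. Here v_5(3/215) = v_5(num) − v_5(den) = -1; compare against these criteria.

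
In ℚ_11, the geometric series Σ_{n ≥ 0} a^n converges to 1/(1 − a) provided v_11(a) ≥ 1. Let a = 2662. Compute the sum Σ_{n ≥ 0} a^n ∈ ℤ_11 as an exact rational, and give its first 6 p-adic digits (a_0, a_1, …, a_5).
Σ a^n = 1/(1 − a) = -1/2661;  first 6 digits = (1, 0, 0, 2, 0, 0)

v_11(a) = 3 ≥ 1, so the series converges in ℤ_11 to 1/(1 − a) = 1/(1 − 2662) = -1/2661. Expand this rational in ℤ_11: compute digits iteratively via d_i = x_i mod 11, x_{i+1} = (x_i − d_i)/11. The first 6 digits are (1, 0, 0, 2, 0, 0).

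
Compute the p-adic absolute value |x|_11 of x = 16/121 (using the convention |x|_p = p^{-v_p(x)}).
|16/121|_11 = 121

Step 1 — compute v_11(x) by factoring powers of 11 out of the numerator and denominator: v_11(16/121) = -2. Step 2 — apply |x|_p = p^{-v_p(x)} = 11^{2} = 121.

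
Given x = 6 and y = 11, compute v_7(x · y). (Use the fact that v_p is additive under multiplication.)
v_7(66) = 0

v_p(x) = 0 (factor: 6 = 7^0 · 6); v_p(y) = 0 (factor: 11 = 7^0 · 11). Additivity: v_p(xy) = v_p(x) + v_p(y) = 0 + 0 = 0. (Direct check: xy = 66 = 7^0 · (66).)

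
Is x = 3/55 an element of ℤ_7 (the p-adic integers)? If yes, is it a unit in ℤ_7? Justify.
x ∈ ℤ_7^× (unit); v_7(x) = 0

ℤ_7 = {x ∈ ℚ_7 : v_7(x) ≥ 0} and ℤ_7^× = {x ∈ ℤ_7 : v_7(x) = 0}. Here v_7(3/55) = v_7(num) − v_7(den) = 0; compare against these criteria.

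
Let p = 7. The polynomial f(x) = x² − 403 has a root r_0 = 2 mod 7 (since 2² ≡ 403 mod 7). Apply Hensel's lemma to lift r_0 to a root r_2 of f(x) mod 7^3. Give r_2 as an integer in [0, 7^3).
r_2 = 310 (mod 343)

Hensel's recurrence: r_{i+1} = r_i − f(r_i)·(f′(r_i))^{-1} mod 7^{i+2}, with f′(x) = 2x. Iterate:
  r_0 = 2 (mod 7)
  r_1 = 16 (mod 49)
  r_2 = 310 (mod 343)
Final: r_2 = 310, and one checks f(r_2) ≡ 0 mod 7^3.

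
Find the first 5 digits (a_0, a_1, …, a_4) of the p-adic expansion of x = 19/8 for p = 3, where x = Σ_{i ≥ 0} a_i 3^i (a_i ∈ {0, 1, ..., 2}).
(a_0, …, a_4) = (2, 2, 2, 1, 2)

v_3(19/8) = 0 (numerator and denominator both coprime to 3), so x ∈ ℤ_3^×. Compute digits iteratively via a_i = x_i mod 3, x_{i+1} = (x_i − a_i)/3, with x_0 = x:
  x_0 = 19/8;  a_0 = 2;  x_1 = (x_0 − 2)/3 = 1/8
  x_1 = 1/8;  a_1 = 2;  x_2 = (x_1 − 2)/3 = -5/8
  x_2 = -5/8;  a_2 = 2;  x_3 = (x_2 − 2)/3 = -7/8
  x_3 = -7/8;  a_3 = 1;  x_4 = (x_3 − 1)/3 = -5/8
  x_4 = -5/8;  a_4 = 2;  x_5 = (x_4 − 2)/3 = -7/8
Digits: (2, 2, 2, 1, 2).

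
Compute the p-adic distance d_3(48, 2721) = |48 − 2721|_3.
d_3(48, 2721) = 1/243

Step 1 — x − y = 48 − 2721 = -2673. Step 2 — v_3(-2673) = 5 (factor: -2673 = −(3^5 · 11); the sign does not affect v_p). Step 3 — |x − y|_3 = 3^{-5} = 1/243.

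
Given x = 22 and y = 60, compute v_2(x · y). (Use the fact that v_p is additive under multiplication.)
v_2(1320) = 3

v_p(x) = 1 (factor: 22 = 2^1 · 11); v_p(y) = 2 (factor: 60 = 2^2 · 15). Additivity: v_p(xy) = v_p(x) + v_p(y) = 1 + 2 = 3. (Direct check: xy = 1320 = 2^3 · (165).)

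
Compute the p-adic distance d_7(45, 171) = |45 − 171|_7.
d_7(45, 171) = 1/7

Step 1 — x − y = 45 − 171 = -126. Step 2 — v_7(-126) = 1 (factor: -126 = −(7^1 · 18); the sign does not affect v_p). Step 3 — |x − y|_7 = 7^{-1} = 1/7.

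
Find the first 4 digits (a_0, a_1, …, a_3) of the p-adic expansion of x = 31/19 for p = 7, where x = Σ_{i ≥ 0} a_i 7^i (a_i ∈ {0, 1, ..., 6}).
(a_0, …, a_3) = (2, 4, 2, 0)

v_7(31/19) = 0 (numerator and denominator both coprime to 7), so x ∈ ℤ_7^×. Compute digits iteratively via a_i = x_i mod 7, x_{i+1} = (x_i − a_i)/7, with x_0 = x:
  x_0 = 31/19;  a_0 = 2;  x_1 = (x_0 − 2)/7 = -1/19
  x_1 = -1/19;  a_1 = 4;  x_2 = (x_1 − 4)/7 = -11/19
  x_2 = -11/19;  a_2 = 2;  x_3 = (x_2 − 2)/7 = -7/19
  x_3 = -7/19;  a_3 = 0;  x_4 = (x_3 − 0)/7 = -1/19
Digits: (2, 4, 2, 0).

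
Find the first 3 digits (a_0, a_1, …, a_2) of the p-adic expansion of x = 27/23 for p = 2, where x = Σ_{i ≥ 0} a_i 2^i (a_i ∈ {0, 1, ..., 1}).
(a_0, …, a_2) = (1, 0, 1)

v_2(27/23) = 0 (numerator and denominator both coprime to 2), so x ∈ ℤ_2^×. Compute digits iteratively via a_i = x_i mod 2, x_{i+1} = (x_i − a_i)/2, with x_0 = x:
  x_0 = 27/23;  a_0 = 1;  x_1 = (x_0 − 1)/2 = 2/23
  x_1 = 2/23;  a_1 = 0;  x_2 = (x_1 − 0)/2 = 1/23
  x_2 = 1/23;  a_2 = 1;  x_3 = (x_2 − 1)/2 = -11/23
Digits: (1, 0, 1).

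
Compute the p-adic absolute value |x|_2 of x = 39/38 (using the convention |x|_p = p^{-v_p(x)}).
|39/38|_2 = 2

Step 1 — compute v_2(x) by factoring powers of 2 out of the numerator and denominator: v_2(39/38) = -1. Step 2 — apply |x|_p = p^{-v_p(x)} = 2^{1} = 2.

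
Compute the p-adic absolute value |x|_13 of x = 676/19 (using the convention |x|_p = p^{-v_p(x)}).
|676/19|_13 = 1/169

Step 1 — compute v_13(x) by factoring powers of 13 out of the numerator and denominator: v_13(676/19) = 2. Step 2 — apply |x|_p = p^{-v_p(x)} = 13^{-2} = 1/169.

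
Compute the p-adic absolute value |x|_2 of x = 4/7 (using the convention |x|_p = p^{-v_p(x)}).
|4/7|_2 = 1/4

Step 1 — compute v_2(x) by factoring powers of 2 out of the numerator and denominator: v_2(4/7) = 2. Step 2 — apply |x|_p = p^{-v_p(x)} = 2^{-2} = 1/4.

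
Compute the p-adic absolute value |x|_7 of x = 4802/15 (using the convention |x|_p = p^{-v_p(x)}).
|4802/15|_7 = 1/2401

Step 1 — compute v_7(x) by factoring powers of 7 out of the numerator and denominator: v_7(4802/15) = 4. Step 2 — apply |x|_p = p^{-v_p(x)} = 7^{-4} = 1/2401.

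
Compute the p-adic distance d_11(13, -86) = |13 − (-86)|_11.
d_11(13, -86) = 1/11

Step 1 — x − y = 13 − (-86) = 99. Step 2 — v_11(99) = 1 (factor: 99 = (11^1 · 9); the sign does not affect v_p). Step 3 — |x − y|_11 = 11^{-1} = 1/11.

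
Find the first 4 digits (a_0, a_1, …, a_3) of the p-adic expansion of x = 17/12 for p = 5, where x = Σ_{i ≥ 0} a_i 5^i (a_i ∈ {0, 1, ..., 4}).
(a_0, …, a_3) = (1, 3, 4, 2)

v_5(17/12) = 0 (numerator and denominator both coprime to 5), so x ∈ ℤ_5^×. Compute digits iteratively via a_i = x_i mod 5, x_{i+1} = (x_i − a_i)/5, with x_0 = x:
  x_0 = 17/12;  a_0 = 1;  x_1 = (x_0 − 1)/5 = 1/12
  x_1 = 1/12;  a_1 = 3;  x_2 = (x_1 − 3)/5 = -7/12
  x_2 = -7/12;  a_2 = 4;  x_3 = (x_2 − 4)/5 = -11/12
  x_3 = -11/12;  a_3 = 2;  x_4 = (x_3 − 2)/5 = -7/12
Digits: (1, 3, 4, 2).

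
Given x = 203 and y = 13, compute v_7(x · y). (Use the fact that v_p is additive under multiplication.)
v_7(2639) = 1

v_p(x) = 1 (factor: 203 = 7^1 · 29); v_p(y) = 0 (factor: 13 = 7^0 · 13). Additivity: v_p(xy) = v_p(x) + v_p(y) = 1 + 0 = 1. (Direct check: xy = 2639 = 7^1 · (377).)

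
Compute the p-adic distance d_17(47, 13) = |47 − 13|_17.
d_17(47, 13) = 1/17

Step 1 — x − y = 47 − 13 = 34. Step 2 — v_17(34) = 1 (factor: 34 = (17^1 · 2); the sign does not affect v_p). Step 3 — |x − y|_17 = 17^{-1} = 1/17.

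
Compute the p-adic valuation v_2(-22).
v_2(-22) = 1

v_2(n) is the largest exponent k such that 2^k divides n. Factor out: -22 = -2^1 · 11. (Sign doesn't affect v_p.) So v_2(-22) = 1.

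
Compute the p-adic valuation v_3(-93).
v_3(-93) = 1

v_3(n) is the largest exponent k such that 3^k divides n. Factor out: -93 = -3^1 · 31. (Sign doesn't affect v_p.) So v_3(-93) = 1.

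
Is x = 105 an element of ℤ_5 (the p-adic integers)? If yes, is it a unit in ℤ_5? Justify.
x ∈ ℤ_5 but not a unit; v_5(x) = 1 > 0

ℤ_5 = {x ∈ ℚ_5 : v_5(x) ≥ 0} and ℤ_5^× = {x ∈ ℤ_5 : v_5(x) = 0}. Here v_5(105) = v_5(num) − v_5(den) = 1; compare against these criteria.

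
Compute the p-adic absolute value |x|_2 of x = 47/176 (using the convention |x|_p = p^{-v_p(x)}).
|47/176|_2 = 16

Step 1 — compute v_2(x) by factoring powers of 2 out of the numerator and denominator: v_2(47/176) = -4. Step 2 — apply |x|_p = p^{-v_p(x)} = 2^{4} = 16.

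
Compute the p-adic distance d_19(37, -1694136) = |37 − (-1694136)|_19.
d_19(37, -1694136) = 1/130321

Step 1 — x − y = 37 − (-1694136) = 1694173. Step 2 — v_19(1694173) = 4 (factor: 1694173 = (19^4 · 13); the sign does not affect v_p). Step 3 — |x − y|_19 = 19^{-4} = 1/130321.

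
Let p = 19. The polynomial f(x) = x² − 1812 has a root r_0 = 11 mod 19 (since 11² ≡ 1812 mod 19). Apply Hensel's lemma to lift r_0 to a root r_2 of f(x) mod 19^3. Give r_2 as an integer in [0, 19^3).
r_2 = 334 (mod 6859)

Hensel's recurrence: r_{i+1} = r_i − f(r_i)·(f′(r_i))^{-1} mod 19^{i+2}, with f′(x) = 2x. Iterate:
  r_0 = 11 (mod 19)
  r_1 = 334 (mod 361)
  r_2 = 334 (mod 6859)
Final: r_2 = 334, and one checks f(r_2) ≡ 0 mod 19^3.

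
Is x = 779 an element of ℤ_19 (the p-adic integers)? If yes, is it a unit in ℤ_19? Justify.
x ∈ ℤ_19 but not a unit; v_19(x) = 1 > 0

ℤ_19 = {x ∈ ℚ_19 : v_19(x) ≥ 0} and ℤ_19^× = {x ∈ ℤ_19 : v_19(x) = 0}. Here v_19(779) = v_19(num) − v_19(den) = 1; compare against these criteria.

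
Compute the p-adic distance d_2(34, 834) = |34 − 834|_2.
d_2(34, 834) = 1/32

Step 1 — x − y = 34 − 834 = -800. Step 2 — v_2(-800) = 5 (factor: -800 = −(2^5 · 25); the sign does not affect v_p). Step 3 — |x − y|_2 = 2^{-5} = 1/32.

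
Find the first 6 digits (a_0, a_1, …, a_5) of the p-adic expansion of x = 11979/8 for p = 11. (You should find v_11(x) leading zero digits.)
(a_0, …, a_5) = (0, 0, 0, 8, 9, 6)

v_11(11979/8) = 3, so a_0 = ... = a_2 = 0. Factor out: x = 11^3 · u with u = 9/8 a unit in ℤ_11. Expand u iteratively via a_{v+i} = u_i mod 11, u_{i+1} = (u_i − a_{v+i})/11:
  u_0 = 9/8;  a_3 = 8;  u_1 = (u_0 − 8)/11 = -5/8
  u_1 = -5/8;  a_4 = 9;  u_2 = (u_1 − 9)/11 = -7/8
  u_2 = -7/8;  a_5 = 6;  u_3 = (u_2 − 6)/11 = -5/8
Digits: (0, 0, 0, 8, 9, 6).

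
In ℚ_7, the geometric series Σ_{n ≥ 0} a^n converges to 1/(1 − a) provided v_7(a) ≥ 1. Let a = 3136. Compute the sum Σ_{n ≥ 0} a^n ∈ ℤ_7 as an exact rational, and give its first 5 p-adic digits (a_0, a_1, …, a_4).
Σ a^n = 1/(1 − a) = -1/3135;  first 5 digits = (1, 0, 1, 2, 2)

v_7(a) = 2 ≥ 1, so the series converges in ℤ_7 to 1/(1 − a) = 1/(1 − 3136) = -1/3135. Expand this rational in ℤ_7: compute digits iteratively via d_i = x_i mod 7, x_{i+1} = (x_i − d_i)/7. The first 5 digits are (1, 0, 1, 2, 2).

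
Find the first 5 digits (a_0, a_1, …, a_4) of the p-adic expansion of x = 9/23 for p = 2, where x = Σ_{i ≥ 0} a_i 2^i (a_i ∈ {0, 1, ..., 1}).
(a_0, …, a_4) = (1, 1, 1, 1, 1)

v_2(9/23) = 0 (numerator and denominator both coprime to 2), so x ∈ ℤ_2^×. Compute digits iteratively via a_i = x_i mod 2, x_{i+1} = (x_i − a_i)/2, with x_0 = x:
  x_0 = 9/23;  a_0 = 1;  x_1 = (x_0 − 1)/2 = -7/23
  x_1 = -7/23;  a_1 = 1;  x_2 = (x_1 − 1)/2 = -15/23
  x_2 = -15/23;  a_2 = 1;  x_3 = (x_2 − 1)/2 = -19/23
  x_3 = -19/23;  a_3 = 1;  x_4 = (x_3 − 1)/2 = -21/23
  x_4 = -21/23;  a_4 = 1;  x_5 = (x_4 − 1)/2 = -22/23
Digits: (1, 1, 1, 1, 1).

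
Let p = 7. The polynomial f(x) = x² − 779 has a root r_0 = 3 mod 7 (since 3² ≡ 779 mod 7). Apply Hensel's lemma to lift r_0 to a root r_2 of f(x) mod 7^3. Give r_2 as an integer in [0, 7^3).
r_2 = 213 (mod 343)

Hensel's recurrence: r_{i+1} = r_i − f(r_i)·(f′(r_i))^{-1} mod 7^{i+2}, with f′(x) = 2x. Iterate:
  r_0 = 3 (mod 7)
  r_1 = 17 (mod 49)
  r_2 = 213 (mod 343)
Final: r_2 = 213, and one checks f(r_2) ≡ 0 mod 7^3.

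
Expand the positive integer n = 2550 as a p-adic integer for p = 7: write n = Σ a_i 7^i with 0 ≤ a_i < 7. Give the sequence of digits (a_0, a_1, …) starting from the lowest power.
(a_0, a_1, …) = (2, 0, 3, 0, 1)

Repeated division by 7 gives the digits low-to-high: 2550 = 2 + 3·7^2 + 1·7^4. Digit sequence: (2, 0, 3, 0, 1).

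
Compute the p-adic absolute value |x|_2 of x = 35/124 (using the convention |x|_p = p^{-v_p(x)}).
|35/124|_2 = 4

Step 1 — compute v_2(x) by factoring powers of 2 out of the numerator and denominator: v_2(35/124) = -2. Step 2 — apply |x|_p = p^{-v_p(x)} = 2^{2} = 4.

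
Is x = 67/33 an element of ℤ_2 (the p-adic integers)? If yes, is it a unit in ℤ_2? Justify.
x ∈ ℤ_2^× (unit); v_2(x) = 0

ℤ_2 = {x ∈ ℚ_2 : v_2(x) ≥ 0} and ℤ_2^× = {x ∈ ℤ_2 : v_2(x) = 0}. Here v_2(67/33) = v_2(num) − v_2(den) = 0; compare against these criteria.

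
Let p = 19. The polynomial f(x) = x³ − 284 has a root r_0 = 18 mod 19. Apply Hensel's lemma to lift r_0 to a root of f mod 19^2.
r_1 = 94 (mod 361)

Hensel: r_{i+1} = r_i − f(r_i)/f′(r_i) mod 19^{i+2}, where f′(x) = 3x². Iterate:
  r_0 = 18 (mod 19)
  r_1 = 94 (mod 361)
Final: r = 94 with f(r) ≡ 0 mod 19^2.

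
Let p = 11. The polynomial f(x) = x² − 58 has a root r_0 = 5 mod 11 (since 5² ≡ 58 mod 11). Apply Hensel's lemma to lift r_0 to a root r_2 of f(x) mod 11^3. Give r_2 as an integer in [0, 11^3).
r_2 = 698 (mod 1331)

Hensel's recurrence: r_{i+1} = r_i − f(r_i)·(f′(r_i))^{-1} mod 11^{i+2}, with f′(x) = 2x. Iterate:
  r_0 = 5 (mod 11)
  r_1 = 93 (mod 121)
  r_2 = 698 (mod 1331)
Final: r_2 = 698, and one checks f(r_2) ≡ 0 mod 11^3.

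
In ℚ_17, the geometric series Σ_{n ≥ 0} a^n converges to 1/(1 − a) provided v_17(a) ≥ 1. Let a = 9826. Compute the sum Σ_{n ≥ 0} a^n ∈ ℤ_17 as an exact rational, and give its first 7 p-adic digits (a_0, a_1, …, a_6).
Σ a^n = 1/(1 − a) = -1/9825;  first 7 digits = (1, 0, 0, 2, 0, 0, 4)

v_17(a) = 3 ≥ 1, so the series converges in ℤ_17 to 1/(1 − a) = 1/(1 − 9826) = -1/9825. Expand this rational in ℤ_17: compute digits iteratively via d_i = x_i mod 17, x_{i+1} = (x_i − d_i)/17. The first 7 digits are (1, 0, 0, 2, 0, 0, 4).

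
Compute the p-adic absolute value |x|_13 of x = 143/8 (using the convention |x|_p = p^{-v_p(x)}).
|143/8|_13 = 1/13

Step 1 — compute v_13(x) by factoring powers of 13 out of the numerator and denominator: v_13(143/8) = 1. Step 2 — apply |x|_p = p^{-v_p(x)} = 13^{-1} = 1/13.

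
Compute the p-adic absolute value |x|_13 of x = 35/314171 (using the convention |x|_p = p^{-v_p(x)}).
|35/314171|_13 = 28561

Step 1 — compute v_13(x) by factoring powers of 13 out of the numerator and denominator: v_13(35/314171) = -4. Step 2 — apply |x|_p = p^{-v_p(x)} = 13^{4} = 28561.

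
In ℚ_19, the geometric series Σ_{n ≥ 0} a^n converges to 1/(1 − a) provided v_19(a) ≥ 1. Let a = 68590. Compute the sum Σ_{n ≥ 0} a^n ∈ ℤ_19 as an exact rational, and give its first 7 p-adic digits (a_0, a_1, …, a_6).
Σ a^n = 1/(1 − a) = -1/68589;  first 7 digits = (1, 0, 0, 10, 0, 0, 5)

v_19(a) = 3 ≥ 1, so the series converges in ℤ_19 to 1/(1 − a) = 1/(1 − 68590) = -1/68589. Expand this rational in ℤ_19: compute digits iteratively via d_i = x_i mod 19, x_{i+1} = (x_i − d_i)/19. The first 7 digits are (1, 0, 0, 10, 0, 0, 5).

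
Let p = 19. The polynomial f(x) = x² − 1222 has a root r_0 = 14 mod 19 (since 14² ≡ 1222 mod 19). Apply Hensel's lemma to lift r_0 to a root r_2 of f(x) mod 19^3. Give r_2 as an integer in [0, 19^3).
r_2 = 3016 (mod 6859)

Hensel's recurrence: r_{i+1} = r_i − f(r_i)·(f′(r_i))^{-1} mod 19^{i+2}, with f′(x) = 2x. Iterate:
  r_0 = 14 (mod 19)
  r_1 = 128 (mod 361)
  r_2 = 3016 (mod 6859)
Final: r_2 = 3016, and one checks f(r_2) ≡ 0 mod 19^3.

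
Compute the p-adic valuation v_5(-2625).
v_5(-2625) = 3

v_5(n) is the largest exponent k such that 5^k divides n. Factor out: -2625 = -5^3 · 21. (Sign doesn't affect v_p.) So v_5(-2625) = 3.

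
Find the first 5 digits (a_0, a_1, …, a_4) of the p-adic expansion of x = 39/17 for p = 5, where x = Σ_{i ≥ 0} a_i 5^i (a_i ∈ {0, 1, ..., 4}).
(a_0, …, a_4) = (2, 3, 0, 4, 3)

v_5(39/17) = 0 (numerator and denominator both coprime to 5), so x ∈ ℤ_5^×. Compute digits iteratively via a_i = x_i mod 5, x_{i+1} = (x_i − a_i)/5, with x_0 = x:
  x_0 = 39/17;  a_0 = 2;  x_1 = (x_0 − 2)/5 = 1/17
  x_1 = 1/17;  a_1 = 3;  x_2 = (x_1 − 3)/5 = -10/17
  x_2 = -10/17;  a_2 = 0;  x_3 = (x_2 − 0)/5 = -2/17
  x_3 = -2/17;  a_3 = 4;  x_4 = (x_3 − 4)/5 = -14/17
  x_4 = -14/17;  a_4 = 3;  x_5 = (x_4 − 3)/5 = -13/17
Digits: (2, 3, 0, 4, 3).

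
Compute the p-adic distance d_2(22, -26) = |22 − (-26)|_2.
d_2(22, -26) = 1/16

Step 1 — x − y = 22 − (-26) = 48. Step 2 — v_2(48) = 4 (factor: 48 = (2^4 · 3); the sign does not affect v_p). Step 3 — |x − y|_2 = 2^{-4} = 1/16.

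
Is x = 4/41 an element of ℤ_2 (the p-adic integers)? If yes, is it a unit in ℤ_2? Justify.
x ∈ ℤ_2 but not a unit; v_2(x) = 2 > 0

ℤ_2 = {x ∈ ℚ_2 : v_2(x) ≥ 0} and ℤ_2^× = {x ∈ ℤ_2 : v_2(x) = 0}. Here v_2(4/41) = v_2(num) − v_2(den) = 2; compare against these criteria.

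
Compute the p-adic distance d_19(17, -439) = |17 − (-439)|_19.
d_19(17, -439) = 1/19

Step 1 — x − y = 17 − (-439) = 456. Step 2 — v_19(456) = 1 (factor: 456 = (19^1 · 24); the sign does not affect v_p). Step 3 — |x − y|_19 = 19^{-1} = 1/19.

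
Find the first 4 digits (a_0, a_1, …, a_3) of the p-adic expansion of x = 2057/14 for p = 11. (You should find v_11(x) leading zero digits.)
(a_0, …, a_3) = (0, 0, 2, 7)

v_11(2057/14) = 2, so a_0 = ... = a_1 = 0. Factor out: x = 11^2 · u with u = 17/14 a unit in ℤ_11. Expand u iteratively via a_{v+i} = u_i mod 11, u_{i+1} = (u_i − a_{v+i})/11:
  u_0 = 17/14;  a_2 = 2;  u_1 = (u_0 − 2)/11 = -1/14
  u_1 = -1/14;  a_3 = 7;  u_2 = (u_1 − 7)/11 = -9/14
Digits: (0, 0, 2, 7).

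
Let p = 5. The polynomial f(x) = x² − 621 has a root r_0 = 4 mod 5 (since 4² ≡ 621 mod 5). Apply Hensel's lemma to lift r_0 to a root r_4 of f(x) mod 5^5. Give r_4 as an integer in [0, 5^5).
r_4 = 2239 (mod 3125)

Hensel's recurrence: r_{i+1} = r_i − f(r_i)·(f′(r_i))^{-1} mod 5^{i+2}, with f′(x) = 2x. Iterate:
  r_0 = 4 (mod 5)
  r_1 = 14 (mod 25)
  r_2 = 114 (mod 125)
  r_3 = 364 (mod 625)
  r_4 = 2239 (mod 3125)
Final: r_4 = 2239, and one checks f(r_4) ≡ 0 mod 5^5.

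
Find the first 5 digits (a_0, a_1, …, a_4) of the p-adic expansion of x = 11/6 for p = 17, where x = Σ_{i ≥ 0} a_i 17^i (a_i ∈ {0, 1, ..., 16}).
(a_0, …, a_4) = (16, 2, 14, 2, 14)

v_17(11/6) = 0 (numerator and denominator both coprime to 17), so x ∈ ℤ_17^×. Compute digits iteratively via a_i = x_i mod 17, x_{i+1} = (x_i − a_i)/17, with x_0 = x:
  x_0 = 11/6;  a_0 = 16;  x_1 = (x_0 − 16)/17 = -5/6
  x_1 = -5/6;  a_1 = 2;  x_2 = (x_1 − 2)/17 = -1/6
  x_2 = -1/6;  a_2 = 14;  x_3 = (x_2 − 14)/17 = -5/6
  x_3 = -5/6;  a_3 = 2;  x_4 = (x_3 − 2)/17 = -1/6
  x_4 = -1/6;  a_4 = 14;  x_5 = (x_4 − 14)/17 = -5/6
Digits: (16, 2, 14, 2, 14).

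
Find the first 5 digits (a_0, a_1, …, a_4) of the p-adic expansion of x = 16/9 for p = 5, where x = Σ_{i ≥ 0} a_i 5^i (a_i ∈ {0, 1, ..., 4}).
(a_0, …, a_4) = (4, 4, 3, 2, 0)

v_5(16/9) = 0 (numerator and denominator both coprime to 5), so x ∈ ℤ_5^×. Compute digits iteratively via a_i = x_i mod 5, x_{i+1} = (x_i − a_i)/5, with x_0 = x:
  x_0 = 16/9;  a_0 = 4;  x_1 = (x_0 − 4)/5 = -4/9
  x_1 = -4/9;  a_1 = 4;  x_2 = (x_1 − 4)/5 = -8/9
  x_2 = -8/9;  a_2 = 3;  x_3 = (x_2 − 3)/5 = -7/9
  x_3 = -7/9;  a_3 = 2;  x_4 = (x_3 − 2)/5 = -5/9
  x_4 = -5/9;  a_4 = 0;  x_5 = (x_4 − 0)/5 = -1/9
Digits: (4, 4, 3, 2, 0).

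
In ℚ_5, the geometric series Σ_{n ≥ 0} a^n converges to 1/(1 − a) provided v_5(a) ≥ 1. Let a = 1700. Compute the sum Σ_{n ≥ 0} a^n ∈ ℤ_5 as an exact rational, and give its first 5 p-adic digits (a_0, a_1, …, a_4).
Σ a^n = 1/(1 − a) = -1/1699;  first 5 digits = (1, 0, 3, 3, 1)

v_5(a) = 2 ≥ 1, so the series converges in ℤ_5 to 1/(1 − a) = 1/(1 − 1700) = -1/1699. Expand this rational in ℤ_5: compute digits iteratively via d_i = x_i mod 5, x_{i+1} = (x_i − d_i)/5. The first 5 digits are (1, 0, 3, 3, 1).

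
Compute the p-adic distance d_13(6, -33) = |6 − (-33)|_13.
d_13(6, -33) = 1/13

Step 1 — x − y = 6 − (-33) = 39. Step 2 — v_13(39) = 1 (factor: 39 = (13^1 · 3); the sign does not affect v_p). Step 3 — |x − y|_13 = 13^{-1} = 1/13.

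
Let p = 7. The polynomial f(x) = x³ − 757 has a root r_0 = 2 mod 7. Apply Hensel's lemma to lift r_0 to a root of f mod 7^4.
r_3 = 583 (mod 2401)

Hensel: r_{i+1} = r_i − f(r_i)/f′(r_i) mod 7^{i+2}, where f′(x) = 3x². Iterate:
  r_0 = 2 (mod 7)
  r_1 = 44 (mod 49)
  r_2 = 240 (mod 343)
  r_3 = 583 (mod 2401)
Final: r = 583 with f(r) ≡ 0 mod 7^4.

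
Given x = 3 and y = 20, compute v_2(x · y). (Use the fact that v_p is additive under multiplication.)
v_2(60) = 2

v_p(x) = 0 (factor: 3 = 2^0 · 3); v_p(y) = 2 (factor: 20 = 2^2 · 5). Additivity: v_p(xy) = v_p(x) + v_p(y) = 0 + 2 = 2. (Direct check: xy = 60 = 2^2 · (15).)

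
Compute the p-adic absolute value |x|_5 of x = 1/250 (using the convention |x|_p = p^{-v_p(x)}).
|1/250|_5 = 125

Step 1 — compute v_5(x) by factoring powers of 5 out of the numerator and denominator: v_5(1/250) = -3. Step 2 — apply |x|_p = p^{-v_p(x)} = 5^{3} = 125.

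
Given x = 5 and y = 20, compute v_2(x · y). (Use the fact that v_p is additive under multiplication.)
v_2(100) = 2

v_p(x) = 0 (factor: 5 = 2^0 · 5); v_p(y) = 2 (factor: 20 = 2^2 · 5). Additivity: v_p(xy) = v_p(x) + v_p(y) = 0 + 2 = 2. (Direct check: xy = 100 = 2^2 · (25).)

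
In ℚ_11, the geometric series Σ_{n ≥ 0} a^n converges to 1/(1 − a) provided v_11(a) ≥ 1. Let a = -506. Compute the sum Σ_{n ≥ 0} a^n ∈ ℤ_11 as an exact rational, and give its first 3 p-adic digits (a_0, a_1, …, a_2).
Σ a^n = 1/(1 − a) = 1/507;  first 3 digits = (1, 9, 10)

v_11(a) = 1 ≥ 1, so the series converges in ℤ_11 to 1/(1 − a) = 1/(1 − (-506)) = 1/507. Expand this rational in ℤ_11: compute digits iteratively via d_i = x_i mod 11, x_{i+1} = (x_i − d_i)/11. The first 3 digits are (1, 9, 10).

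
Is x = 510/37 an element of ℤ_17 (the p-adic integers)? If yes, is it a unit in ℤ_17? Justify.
x ∈ ℤ_17 but not a unit; v_17(x) = 1 > 0

ℤ_17 = {x ∈ ℚ_17 : v_17(x) ≥ 0} and ℤ_17^× = {x ∈ ℤ_17 : v_17(x) = 0}. Here v_17(510/37) = v_17(num) − v_17(den) = 1; compare against these criteria.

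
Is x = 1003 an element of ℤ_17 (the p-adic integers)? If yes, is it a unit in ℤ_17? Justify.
x ∈ ℤ_17 but not a unit; v_17(x) = 1 > 0

ℤ_17 = {x ∈ ℚ_17 : v_17(x) ≥ 0} and ℤ_17^× = {x ∈ ℤ_17 : v_17(x) = 0}. Here v_17(1003) = v_17(num) − v_17(den) = 1; compare against these criteria.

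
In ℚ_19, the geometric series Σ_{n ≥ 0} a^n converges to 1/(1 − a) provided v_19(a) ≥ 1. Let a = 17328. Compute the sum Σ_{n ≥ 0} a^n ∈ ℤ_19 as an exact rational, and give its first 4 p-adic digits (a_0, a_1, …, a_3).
Σ a^n = 1/(1 − a) = -1/17327;  first 4 digits = (1, 0, 10, 2)

v_19(a) = 2 ≥ 1, so the series converges in ℤ_19 to 1/(1 − a) = 1/(1 − 17328) = -1/17327. Expand this rational in ℤ_19: compute digits iteratively via d_i = x_i mod 19, x_{i+1} = (x_i − d_i)/19. The first 4 digits are (1, 0, 10, 2).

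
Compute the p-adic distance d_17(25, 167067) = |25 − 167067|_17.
d_17(25, 167067) = 1/83521

Step 1 — x − y = 25 − 167067 = -167042. Step 2 — v_17(-167042) = 4 (factor: -167042 = −(17^4 · 2); the sign does not affect v_p). Step 3 — |x − y|_17 = 17^{-4} = 1/83521.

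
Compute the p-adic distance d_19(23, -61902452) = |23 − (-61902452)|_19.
d_19(23, -61902452) = 1/2476099

Step 1 — x − y = 23 − (-61902452) = 61902475. Step 2 — v_19(61902475) = 5 (factor: 61902475 = (19^5 · 25); the sign does not affect v_p). Step 3 — |x − y|_19 = 19^{-5} = 1/2476099.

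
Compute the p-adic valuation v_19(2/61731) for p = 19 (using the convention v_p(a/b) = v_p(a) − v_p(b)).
v_19(2/61731) = -3

Factor powers of 19 from the numerator and denominator of the reduced fraction: 2 = 19^0 · 2 and 61731 = 19^3 · 9. Apply v_p(a/b) = v_p(a) − v_p(b): v_19(2/61731) = 0 − 3 = -3.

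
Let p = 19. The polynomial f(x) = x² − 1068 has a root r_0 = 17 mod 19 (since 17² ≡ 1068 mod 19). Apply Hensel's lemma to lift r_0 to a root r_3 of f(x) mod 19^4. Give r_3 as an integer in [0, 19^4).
r_3 = 10562 (mod 130321)

Hensel's recurrence: r_{i+1} = r_i − f(r_i)·(f′(r_i))^{-1} mod 19^{i+2}, with f′(x) = 2x. Iterate:
  r_0 = 17 (mod 19)
  r_1 = 93 (mod 361)
  r_2 = 3703 (mod 6859)
  r_3 = 10562 (mod 130321)
Final: r_3 = 10562, and one checks f(r_3) ≡ 0 mod 19^4.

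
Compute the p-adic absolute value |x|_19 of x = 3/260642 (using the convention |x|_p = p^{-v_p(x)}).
|3/260642|_19 = 130321

Step 1 — compute v_19(x) by factoring powers of 19 out of the numerator and denominator: v_19(3/260642) = -4. Step 2 — apply |x|_p = p^{-v_p(x)} = 19^{4} = 130321.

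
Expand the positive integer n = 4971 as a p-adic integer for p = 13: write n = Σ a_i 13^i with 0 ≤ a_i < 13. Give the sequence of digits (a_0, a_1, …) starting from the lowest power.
(a_0, a_1, …) = (5, 5, 3, 2)

Repeated division by 13 gives the digits low-to-high: 4971 = 5 + 5·13^1 + 3·13^2 + 2·13^3. Digit sequence: (5, 5, 3, 2).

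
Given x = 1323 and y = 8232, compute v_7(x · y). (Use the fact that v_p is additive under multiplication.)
v_7(10890936) = 5

v_p(x) = 2 (factor: 1323 = 7^2 · 27); v_p(y) = 3 (factor: 8232 = 7^3 · 24). Additivity: v_p(xy) = v_p(x) + v_p(y) = 2 + 3 = 5. (Direct check: xy = 10890936 = 7^5 · (648).)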